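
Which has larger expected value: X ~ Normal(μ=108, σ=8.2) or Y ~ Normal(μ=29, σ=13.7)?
X has larger mean (108.0000 > 29.0000)

Compute the expected value for each distribution:

X ~ Normal(μ=108, σ=8.2):
E[X] = 108.0000

Y ~ Normal(μ=29, σ=13.7):
E[Y] = 29.0000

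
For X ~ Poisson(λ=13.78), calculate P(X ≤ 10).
0.190725

We have X ~ Poisson(λ=13.78).

The CDF gives us P(X ≤ k).

Using the CDF:
P(X ≤ 10) = 0.190725

This means there's approximately a 19.1% chance that X is at most 10.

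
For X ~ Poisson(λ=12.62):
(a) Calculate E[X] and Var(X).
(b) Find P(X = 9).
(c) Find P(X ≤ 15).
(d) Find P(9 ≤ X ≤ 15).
(a) E[X] = 12.6200, Var(X) = 12.6200
(b) P(X = 9) = 0.073956
(c) P(X ≤ 15) = 0.796194
(d) P(9 ≤ X ≤ 15) = 0.677747

We have X ~ Poisson(λ=12.62).

(a) Moments:
E[X] = 12.6200
Var(X) = 12.6200
σ = √Var(X) = 3.5525

(b) Point probability using PMF:
P(X = 9) = 0.073956

(c) Cumulative probability using CDF:
P(X ≤ 15) = F(15) = 0.796194

(d) Range probability:
P(9 ≤ X ≤ 15) = P(X ≤ 15) - P(X ≤ 8)
                   = F(15) - F(8)
                   = 0.796194 - 0.118447
                   = 0.677747

This means approximately 67.8% of outcomes fall in the interval [9, 15].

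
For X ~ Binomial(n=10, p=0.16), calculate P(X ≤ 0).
0.174901

We have X ~ Binomial(n=10, p=0.16).

The CDF gives us P(X ≤ k).

Using the CDF:
P(X ≤ 0) = 0.174901

This means there's approximately a 17.5% chance that X is at most 0.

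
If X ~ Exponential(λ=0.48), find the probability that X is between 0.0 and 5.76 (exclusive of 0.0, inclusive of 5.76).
0.937011

We have X ~ Exponential(λ=0.48).

To find P(0.0 < X ≤ 5.76), we use:
P(0.0 < X ≤ 5.76) = P(X ≤ 5.76) - P(X ≤ 0.0)
                 = F(5.76) - F(0.0)
                 = 0.937011 - 0.000000
                 = 0.937011

So there's approximately a 93.7% chance that X falls in this range.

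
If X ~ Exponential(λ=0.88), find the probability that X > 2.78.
0.086605

We have X ~ Exponential(λ=0.88).

P(X > 2.78) = 1 - P(X ≤ 2.78)
                = 1 - F(2.78)
                = 1 - 0.913395
                = 0.086605

So there's approximately a 8.7% chance that X exceeds 2.78.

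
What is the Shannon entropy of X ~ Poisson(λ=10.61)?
2.5916 nats

We have X ~ Poisson(λ=10.61).

The Shannon entropy measures the uncertainty or information content of the distribution.

For a Poisson distribution with λ=10.61:
H(X) = 2.5916 nats

(In bits, this would be 3.7388 bits.)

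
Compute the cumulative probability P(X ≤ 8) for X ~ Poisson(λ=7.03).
0.725172

We have X ~ Poisson(λ=7.03).

The CDF gives us P(X ≤ k).

Using the CDF:
P(X ≤ 8) = 0.725172

This means there's approximately a 72.5% chance that X is at most 8.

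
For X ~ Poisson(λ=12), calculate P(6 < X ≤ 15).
0.798593

We have X ~ Poisson(λ=12).

To find P(6 < X ≤ 15), we use:
P(6 < X ≤ 15) = P(X ≤ 15) - P(X ≤ 6)
                 = F(15) - F(6)
                 = 0.844416 - 0.045822
                 = 0.798593

So there's approximately a 79.9% chance that X falls in this range.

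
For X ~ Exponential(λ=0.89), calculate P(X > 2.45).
0.112985

We have X ~ Exponential(λ=0.89).

P(X > 2.45) = 1 - P(X ≤ 2.45)
                = 1 - F(2.45)
                = 1 - 0.887015
                = 0.112985

So there's approximately a 11.3% chance that X exceeds 2.45.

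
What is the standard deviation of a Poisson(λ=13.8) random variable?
3.7148

We have X ~ Poisson(λ=13.8).

For a Poisson distribution with λ=13.8:
σ = √Var(X) = 3.7148

The standard deviation is the square root of the variance.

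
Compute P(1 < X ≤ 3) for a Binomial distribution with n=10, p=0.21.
0.514487

We have X ~ Binomial(n=10, p=0.21).

To find P(1 < X ≤ 3), we use:
P(1 < X ≤ 3) = P(X ≤ 3) - P(X ≤ 1)
                 = F(3) - F(1)
                 = 0.860858 - 0.346371
                 = 0.514487

So there's approximately a 51.4% chance that X falls in this range.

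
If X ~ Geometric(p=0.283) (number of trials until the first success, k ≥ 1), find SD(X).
2.9921

We have X ~ Geometric(p=0.283) (number of trials until the first success, k ≥ 1).

For a Geometric distribution with p=0.283 (number of trials until the first success, k ≥ 1):
σ = √Var(X) = 2.9921

The standard deviation is the square root of the variance.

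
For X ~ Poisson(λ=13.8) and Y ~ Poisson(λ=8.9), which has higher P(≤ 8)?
Y has higher probability (P(Y ≤ 8) = 0.4689 > P(X ≤ 8) = 0.0684)

Compute P(≤ 8) for each distribution:

X ~ Poisson(λ=13.8):
P(X ≤ 8) = 0.0684

Y ~ Poisson(λ=8.9):
P(Y ≤ 8) = 0.4689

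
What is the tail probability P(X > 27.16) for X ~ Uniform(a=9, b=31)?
0.174545

We have X ~ Uniform(a=9, b=31).

P(X > 27.16) = 1 - P(X ≤ 27.16)
                = 1 - F(27.16)
                = 1 - 0.825455
                = 0.174545

So there's approximately a 17.5% chance that X exceeds 27.16.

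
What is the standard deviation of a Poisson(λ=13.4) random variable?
3.6606

We have X ~ Poisson(λ=13.4).

For a Poisson distribution with λ=13.4:
σ = √Var(X) = 3.6606

The standard deviation is the square root of the variance.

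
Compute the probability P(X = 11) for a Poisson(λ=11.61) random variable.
0.117446

We have X ~ Poisson(λ=11.61).

For a Poisson distribution, the PMF gives us the probability of each outcome.

Using the PMF formula:
P(X = 11) = 0.117446

Rounded to 4 decimal places: 0.1174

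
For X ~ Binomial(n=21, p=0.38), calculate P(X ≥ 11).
0.129323

We have X ~ Binomial(n=21, p=0.38).

For discrete distributions, P(X ≥ 11) = 1 - P(X ≤ 10).

P(X ≤ 10) = 0.870677
P(X ≥ 11) = 1 - 0.870677 = 0.129323

So there's approximately a 12.9% chance that X is at least 11.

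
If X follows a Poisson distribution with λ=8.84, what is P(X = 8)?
0.133947

We have X ~ Poisson(λ=8.84).

For a Poisson distribution, the PMF gives us the probability of each outcome.

Using the PMF formula:
P(X = 8) = 0.133947

Rounded to 4 decimal places: 0.1339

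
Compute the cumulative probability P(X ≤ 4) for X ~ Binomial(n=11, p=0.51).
0.252315

We have X ~ Binomial(n=11, p=0.51).

The CDF gives us P(X ≤ k).

Using the CDF:
P(X ≤ 4) = 0.252315

This means there's approximately a 25.2% chance that X is at most 4.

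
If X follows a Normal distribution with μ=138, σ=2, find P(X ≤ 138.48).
0.594835

We have X ~ Normal(μ=138, σ=2).

The CDF gives us P(X ≤ k).

Using the CDF:
P(X ≤ 138.48) = 0.594835

This means there's approximately a 59.5% chance that X is at most 138.48.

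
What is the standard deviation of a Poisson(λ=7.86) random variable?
2.8036

We have X ~ Poisson(λ=7.86).

For a Poisson distribution with λ=7.86:
σ = √Var(X) = 2.8036

The standard deviation is the square root of the variance.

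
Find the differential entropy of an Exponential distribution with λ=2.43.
0.1121 nats

We have X ~ Exponential(λ=2.43).

The differential entropy measures the uncertainty or information content of the distribution.

For an Exponential distribution with λ=2.43:
h(X) = 0.1121 nats

(In bits, this would be 0.1617 bits.)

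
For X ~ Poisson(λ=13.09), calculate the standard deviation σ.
3.6180

We have X ~ Poisson(λ=13.09).

For a Poisson distribution with λ=13.09:
σ = √Var(X) = 3.6180

The standard deviation is the square root of the variance.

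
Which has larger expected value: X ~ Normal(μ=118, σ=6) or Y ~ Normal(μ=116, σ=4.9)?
X has larger mean (118.0000 > 116.0000)

Compute the expected value for each distribution:

X ~ Normal(μ=118, σ=6):
E[X] = 118.0000

Y ~ Normal(μ=116, σ=4.9):
E[Y] = 116.0000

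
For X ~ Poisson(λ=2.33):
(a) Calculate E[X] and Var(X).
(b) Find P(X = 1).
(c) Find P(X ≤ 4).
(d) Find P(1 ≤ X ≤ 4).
(a) E[X] = 2.3300, Var(X) = 2.3300
(b) P(X = 1) = 0.226699
(c) P(X ≤ 4) = 0.912703
(d) P(1 ≤ X ≤ 4) = 0.815408

We have X ~ Poisson(λ=2.33).

(a) Moments:
E[X] = 2.3300
Var(X) = 2.3300
σ = √Var(X) = 1.5264

(b) Point probability using PMF:
P(X = 1) = 0.226699

(c) Cumulative probability using CDF:
P(X ≤ 4) = F(4) = 0.912703

(d) Range probability:
P(1 ≤ X ≤ 4) = P(X ≤ 4) - P(X ≤ 0)
                   = F(4) - F(0)
                   = 0.912703 - 0.097296
                   = 0.815408

This means approximately 81.5% of outcomes fall in the interval [1, 4].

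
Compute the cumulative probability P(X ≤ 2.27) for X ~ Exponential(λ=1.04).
0.905655

We have X ~ Exponential(λ=1.04).

The CDF gives us P(X ≤ k).

Using the CDF:
P(X ≤ 2.27) = 0.905655

This means there's approximately a 90.6% chance that X is at most 2.27.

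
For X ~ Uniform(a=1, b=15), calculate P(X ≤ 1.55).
0.039286

We have X ~ Uniform(a=1, b=15).

The CDF gives us P(X ≤ k).

Using the CDF:
P(X ≤ 1.55) = 0.039286

This means there's approximately a 3.9% chance that X is at most 1.55.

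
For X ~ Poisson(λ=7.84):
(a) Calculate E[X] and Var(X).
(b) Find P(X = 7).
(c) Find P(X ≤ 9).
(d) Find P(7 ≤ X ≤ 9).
(a) E[X] = 7.8400, Var(X) = 7.8400
(b) P(X = 7) = 0.142204
(c) P(X ≤ 9) = 0.736268
(d) P(7 ≤ X ≤ 9) = 0.402963

We have X ~ Poisson(λ=7.84).

(a) Moments:
E[X] = 7.8400
Var(X) = 7.8400
σ = √Var(X) = 2.8000

(b) Point probability using PMF:
P(X = 7) = 0.142204

(c) Cumulative probability using CDF:
P(X ≤ 9) = F(9) = 0.736268

(d) Range probability:
P(7 ≤ X ≤ 9) = P(X ≤ 9) - P(X ≤ 6)
                   = F(9) - F(6)
                   = 0.736268 - 0.333304
                   = 0.402963

This means approximately 40.3% of outcomes fall in the interval [7, 9].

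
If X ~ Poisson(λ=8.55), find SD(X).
2.9240

We have X ~ Poisson(λ=8.55).

For a Poisson distribution with λ=8.55:
σ = √Var(X) = 2.9240

The standard deviation is the square root of the variance.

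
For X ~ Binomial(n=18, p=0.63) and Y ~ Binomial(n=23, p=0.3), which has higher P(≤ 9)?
Y has higher probability (P(Y ≤ 9) = 0.8799 > P(X ≤ 9) = 0.1835)

Compute P(≤ 9) for each distribution:

X ~ Binomial(n=18, p=0.63):
P(X ≤ 9) = 0.1835

Y ~ Binomial(n=23, p=0.3):
P(Y ≤ 9) = 0.8799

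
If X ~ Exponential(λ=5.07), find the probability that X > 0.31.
0.207692

We have X ~ Exponential(λ=5.07).

P(X > 0.31) = 1 - P(X ≤ 0.31)
                = 1 - F(0.31)
                = 1 - 0.792308
                = 0.207692

So there's approximately a 20.8% chance that X exceeds 0.31.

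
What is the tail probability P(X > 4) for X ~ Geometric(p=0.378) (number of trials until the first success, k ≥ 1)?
0.149679

We have X ~ Geometric(p=0.378) (number of trials until the first success, k ≥ 1).

P(X > 4) = 1 - P(X ≤ 4)
                = 1 - F(4)
                = 1 - 0.850321
                = 0.149679

So there's approximately a 15.0% chance that X exceeds 4.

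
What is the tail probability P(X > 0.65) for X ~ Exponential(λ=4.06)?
0.071433

We have X ~ Exponential(λ=4.06).

P(X > 0.65) = 1 - P(X ≤ 0.65)
                = 1 - F(0.65)
                = 1 - 0.928567
                = 0.071433

So there's approximately a 7.1% chance that X exceeds 0.65.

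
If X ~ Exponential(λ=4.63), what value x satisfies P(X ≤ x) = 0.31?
0.0801

We have X ~ Exponential(λ=4.63).

We want to find x such that P(X ≤ x) = 0.31.

This is the 31st percentile, which means 31% of values fall below this point.

Using the inverse CDF (quantile function):
x = F⁻¹(0.31) = 0.0801

Verification: P(X ≤ 0.0801) = 0.31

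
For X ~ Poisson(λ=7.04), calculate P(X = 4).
0.089670

We have X ~ Poisson(λ=7.04).

For a Poisson distribution, the PMF gives us the probability of each outcome.

Using the PMF formula:
P(X = 4) = 0.089670

Rounded to 4 decimal places: 0.0897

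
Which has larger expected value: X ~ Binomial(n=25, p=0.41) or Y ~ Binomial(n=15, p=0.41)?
X has larger mean (10.2500 > 6.1500)

Compute the expected value for each distribution:

X ~ Binomial(n=25, p=0.41):
E[X] = 10.2500

Y ~ Binomial(n=15, p=0.41):
E[Y] = 6.1500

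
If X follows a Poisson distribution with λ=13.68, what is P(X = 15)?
0.096304

We have X ~ Poisson(λ=13.68).

For a Poisson distribution, the PMF gives us the probability of each outcome.

Using the PMF formula:
P(X = 15) = 0.096304

Rounded to 4 decimal places: 0.0963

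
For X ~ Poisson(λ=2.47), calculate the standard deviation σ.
1.5716

We have X ~ Poisson(λ=2.47).

For a Poisson distribution with λ=2.47:
σ = √Var(X) = 1.5716

The standard deviation is the square root of the variance.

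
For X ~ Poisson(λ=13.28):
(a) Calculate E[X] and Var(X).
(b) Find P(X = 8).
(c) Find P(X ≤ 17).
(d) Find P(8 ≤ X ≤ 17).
(a) E[X] = 13.2800, Var(X) = 13.2800
(b) P(X = 8) = 0.040986
(c) P(X ≤ 17) = 0.874412
(d) P(8 ≤ X ≤ 17) = 0.827771

We have X ~ Poisson(λ=13.28).

(a) Moments:
E[X] = 13.2800
Var(X) = 13.2800
σ = √Var(X) = 3.6442

(b) Point probability using PMF:
P(X = 8) = 0.040986

(c) Cumulative probability using CDF:
P(X ≤ 17) = F(17) = 0.874412

(d) Range probability:
P(8 ≤ X ≤ 17) = P(X ≤ 17) - P(X ≤ 7)
                   = F(17) - F(7)
                   = 0.874412 - 0.046640
                   = 0.827771

This means approximately 82.8% of outcomes fall in the interval [8, 17].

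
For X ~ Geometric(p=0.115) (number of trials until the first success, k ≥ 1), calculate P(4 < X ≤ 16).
0.471832

We have X ~ Geometric(p=0.115) (number of trials until the first success, k ≥ 1).

To find P(4 < X ≤ 16), we use:
P(4 < X ≤ 16) = P(X ≤ 16) - P(X ≤ 4)
                 = F(16) - F(4)
                 = 0.858391 - 0.386559
                 = 0.471832

So there's approximately a 47.2% chance that X falls in this range.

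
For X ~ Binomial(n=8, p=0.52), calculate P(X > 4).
0.407834

We have X ~ Binomial(n=8, p=0.52).

P(X > 4) = 1 - P(X ≤ 4)
                = 1 - F(4)
                = 1 - 0.592166
                = 0.407834

So there's approximately a 40.8% chance that X exceeds 4.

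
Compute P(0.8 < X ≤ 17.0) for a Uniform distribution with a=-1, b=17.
0.900000

We have X ~ Uniform(a=-1, b=17).

To find P(0.8 < X ≤ 17.0), we use:
P(0.8 < X ≤ 17.0) = P(X ≤ 17.0) - P(X ≤ 0.8)
                 = F(17.0) - F(0.8)
                 = 1.000000 - 0.100000
                 = 0.900000

So there's approximately a 90.0% chance that X falls in this range.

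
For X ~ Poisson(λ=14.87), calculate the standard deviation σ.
3.8562

We have X ~ Poisson(λ=14.87).

For a Poisson distribution with λ=14.87:
σ = √Var(X) = 3.8562

The standard deviation is the square root of the variance.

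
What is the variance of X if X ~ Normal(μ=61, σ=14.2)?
201.6400

We have X ~ Normal(μ=61, σ=14.2).

For a Normal distribution with μ=61, σ=14.2:
Var(X) = 201.6400

The variance measures the spread of the distribution around the mean.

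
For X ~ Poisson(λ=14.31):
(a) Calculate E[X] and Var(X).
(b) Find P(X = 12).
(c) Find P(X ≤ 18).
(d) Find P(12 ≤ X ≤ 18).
(a) E[X] = 14.3100, Var(X) = 14.3100
(b) P(X = 12) = 0.093882
(c) P(X ≤ 18) = 0.864698
(d) P(12 ≤ X ≤ 18) = 0.629938

We have X ~ Poisson(λ=14.31).

(a) Moments:
E[X] = 14.3100
Var(X) = 14.3100
σ = √Var(X) = 3.7829

(b) Point probability using PMF:
P(X = 12) = 0.093882

(c) Cumulative probability using CDF:
P(X ≤ 18) = F(18) = 0.864698

(d) Range probability:
P(12 ≤ X ≤ 18) = P(X ≤ 18) - P(X ≤ 11)
                   = F(18) - F(11)
                   = 0.864698 - 0.234761
                   = 0.629938

This means approximately 63.0% of outcomes fall in the interval [12, 18].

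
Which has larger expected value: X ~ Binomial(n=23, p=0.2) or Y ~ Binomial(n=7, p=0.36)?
X has larger mean (4.6000 > 2.5200)

Compute the expected value for each distribution:

X ~ Binomial(n=23, p=0.2):
E[X] = 4.6000

Y ~ Binomial(n=7, p=0.36):
E[Y] = 2.5200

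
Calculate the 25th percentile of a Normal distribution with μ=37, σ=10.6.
29.8504

We have X ~ Normal(μ=37, σ=10.6).

We want to find x such that P(X ≤ x) = 0.25.

This is the 25th percentile, which means 25% of values fall below this point.

Using the inverse CDF (quantile function):
x = F⁻¹(0.25) = 29.8504

Verification: P(X ≤ 29.8504) = 0.25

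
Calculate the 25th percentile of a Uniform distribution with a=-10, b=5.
-6.2500

We have X ~ Uniform(a=-10, b=5).

We want to find x such that P(X ≤ x) = 0.25.

This is the 25th percentile, which means 25% of values fall below this point.

Using the inverse CDF (quantile function):
x = F⁻¹(0.25) = -6.2500

Verification: P(X ≤ -6.2500) = 0.25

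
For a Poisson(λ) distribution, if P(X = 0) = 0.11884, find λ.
λ = 2.1300

For a Poisson(λ) distribution, the PMF at 0 is:
P(X = 0) = λ^0 e^(-λ) / 0! = e^(-λ)

Given P(X = 0) = 0.11884:
e^(-λ) = 0.11884
-λ = ln(0.11884)
λ = -ln(0.11884) = 2.1300

Verification: e^(-2.1300) = 0.11884 ✓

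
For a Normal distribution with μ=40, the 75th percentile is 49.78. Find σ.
σ = 14.4998

For X ~ Normal(μ, σ), the p-th percentile satisfies x = μ + z_p × σ,
where z_p = Φ⁻¹(p) is the standard normal quantile.

Step 1: z_{0.75} = Φ⁻¹(0.75) = 0.6745

Step 2: Solve for σ:
49.78 = 40 + 0.6745 × σ
σ = (49.78 - 40) / 0.6745
σ = 9.78 / 0.6745
σ = 14.4998

Verification: μ + z × σ = 40 + 0.6745 × 14.4998 = 49.78 ✓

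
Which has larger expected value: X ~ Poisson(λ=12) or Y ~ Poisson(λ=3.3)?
X has larger mean (12.0000 > 3.3000)

Compute the expected value for each distribution:

X ~ Poisson(λ=12):
E[X] = 12.0000

Y ~ Poisson(λ=3.3):
E[Y] = 3.3000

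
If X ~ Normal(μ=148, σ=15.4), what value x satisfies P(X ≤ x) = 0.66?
154.3519

We have X ~ Normal(μ=148, σ=15.4).

We want to find x such that P(X ≤ x) = 0.66.

This is the 66th percentile, which means 66% of values fall below this point.

Using the inverse CDF (quantile function):
x = F⁻¹(0.66) = 154.3519

Verification: P(X ≤ 154.3519) = 0.66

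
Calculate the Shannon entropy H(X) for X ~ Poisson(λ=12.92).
2.6916 nats

We have X ~ Poisson(λ=12.92).

The Shannon entropy measures the uncertainty or information content of the distribution.

For a Poisson distribution with λ=12.92:
H(X) = 2.6916 nats

(In bits, this would be 3.8832 bits.)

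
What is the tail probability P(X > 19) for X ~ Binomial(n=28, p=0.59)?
0.125091

We have X ~ Binomial(n=28, p=0.59).

P(X > 19) = 1 - P(X ≤ 19)
                = 1 - F(19)
                = 1 - 0.874909
                = 0.125091

So there's approximately a 12.5% chance that X exceeds 19.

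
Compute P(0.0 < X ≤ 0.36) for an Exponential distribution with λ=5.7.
0.871522

We have X ~ Exponential(λ=5.7).

To find P(0.0 < X ≤ 0.36), we use:
P(0.0 < X ≤ 0.36) = P(X ≤ 0.36) - P(X ≤ 0.0)
                 = F(0.36) - F(0.0)
                 = 0.871522 - 0.000000
                 = 0.871522

So there's approximately a 87.2% chance that X falls in this range.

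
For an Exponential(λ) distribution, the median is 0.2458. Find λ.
λ = 2.8200

For X ~ Exponential(λ), the CDF is F(x) = 1 - e^(-λx).
The median m satisfies F(m) = 0.5:
1 - e^(-λm) = 0.5
e^(-λm) = 0.5
λm = ln(2)
m = ln(2) / λ

Given m = 0.2458:
λ = ln(2) / 0.2458 = 0.693147 / 0.2458 = 2.8200

Verification: ln(2) / 2.8200 = 0.2458 ✓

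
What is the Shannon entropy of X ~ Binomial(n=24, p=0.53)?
2.3128 nats

We have X ~ Binomial(n=24, p=0.53).

The Shannon entropy measures the uncertainty or information content of the distribution.

For a Binomial distribution with n=24, p=0.53:
H(X) = 2.3128 nats

(In bits, this would be 3.3367 bits.)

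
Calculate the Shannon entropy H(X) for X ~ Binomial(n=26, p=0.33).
2.2914 nats

We have X ~ Binomial(n=26, p=0.33).

The Shannon entropy measures the uncertainty or information content of the distribution.

For a Binomial distribution with n=26, p=0.33:
H(X) = 2.2914 nats

(In bits, this would be 3.3058 bits.)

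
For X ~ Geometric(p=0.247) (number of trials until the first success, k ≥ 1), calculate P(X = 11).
0.014476

We have X ~ Geometric(p=0.247) (number of trials until the first success, k ≥ 1).

For a Geometric distribution, the PMF gives us the probability of each outcome.

Using the PMF formula:
P(X = 11) = 0.014476

Rounded to 4 decimal places: 0.0145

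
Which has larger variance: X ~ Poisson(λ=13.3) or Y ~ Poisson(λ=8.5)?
X has larger variance (13.3000 > 8.5000)

Compute the variance for each distribution:

X ~ Poisson(λ=13.3):
Var(X) = 13.3000

Y ~ Poisson(λ=8.5):
Var(Y) = 8.5000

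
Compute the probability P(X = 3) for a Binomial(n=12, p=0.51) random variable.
0.047522

We have X ~ Binomial(n=12, p=0.51).

For a Binomial distribution, the PMF gives us the probability of each outcome.

Using the PMF formula:
P(X = 3) = 0.047522

Rounded to 4 decimal places: 0.0475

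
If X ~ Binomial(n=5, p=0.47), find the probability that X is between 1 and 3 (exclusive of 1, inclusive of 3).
0.620508

We have X ~ Binomial(n=5, p=0.47).

To find P(1 < X ≤ 3), we use:
P(1 < X ≤ 3) = P(X ≤ 3) - P(X ≤ 1)
                 = F(3) - F(1)
                 = 0.847754 - 0.227246
                 = 0.620508

So there's approximately a 62.1% chance that X falls in this range.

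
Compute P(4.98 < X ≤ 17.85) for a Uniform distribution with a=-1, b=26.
0.476667

We have X ~ Uniform(a=-1, b=26).

To find P(4.98 < X ≤ 17.85), we use:
P(4.98 < X ≤ 17.85) = P(X ≤ 17.85) - P(X ≤ 4.98)
                 = F(17.85) - F(4.98)
                 = 0.698148 - 0.221481
                 = 0.476667

So there's approximately a 47.7% chance that X falls in this range.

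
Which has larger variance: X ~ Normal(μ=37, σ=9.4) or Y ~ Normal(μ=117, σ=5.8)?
X has larger variance (88.3600 > 33.6400)

Compute the variance for each distribution:

X ~ Normal(μ=37, σ=9.4):
Var(X) = 88.3600

Y ~ Normal(μ=117, σ=5.8):
Var(Y) = 33.6400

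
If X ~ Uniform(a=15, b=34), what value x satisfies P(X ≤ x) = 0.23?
19.3700

We have X ~ Uniform(a=15, b=34).

We want to find x such that P(X ≤ x) = 0.23.

This is the 23rd percentile, which means 23% of values fall below this point.

Using the inverse CDF (quantile function):
x = F⁻¹(0.23) = 19.3700

Verification: P(X ≤ 19.3700) = 0.23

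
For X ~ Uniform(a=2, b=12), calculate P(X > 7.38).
0.462000

We have X ~ Uniform(a=2, b=12).

P(X > 7.38) = 1 - P(X ≤ 7.38)
                = 1 - F(7.38)
                = 1 - 0.538000
                = 0.462000

So there's approximately a 46.2% chance that X exceeds 7.38.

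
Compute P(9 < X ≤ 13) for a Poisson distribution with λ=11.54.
0.444143

We have X ~ Poisson(λ=11.54).

To find P(9 < X ≤ 13), we use:
P(9 < X ≤ 13) = P(X ≤ 13) - P(X ≤ 9)
                 = F(13) - F(9)
                 = 0.729026 - 0.284883
                 = 0.444143

So there's approximately a 44.4% chance that X falls in this range.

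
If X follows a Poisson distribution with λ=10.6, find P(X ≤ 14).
0.881530

We have X ~ Poisson(λ=10.6).

The CDF gives us P(X ≤ k).

Using the CDF:
P(X ≤ 14) = 0.881530

This means there's approximately a 88.2% chance that X is at most 14.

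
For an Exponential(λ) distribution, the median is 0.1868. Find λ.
λ = 3.7106

For X ~ Exponential(λ), the CDF is F(x) = 1 - e^(-λx).
The median m satisfies F(m) = 0.5:
1 - e^(-λm) = 0.5
e^(-λm) = 0.5
λm = ln(2)
m = ln(2) / λ

Given m = 0.1868:
λ = ln(2) / 0.1868 = 0.693147 / 0.1868 = 3.7106

Verification: ln(2) / 3.7106 = 0.1868 ✓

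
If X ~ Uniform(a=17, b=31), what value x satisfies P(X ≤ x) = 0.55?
24.7000

We have X ~ Uniform(a=17, b=31).

We want to find x such that P(X ≤ x) = 0.55.

This is the 55th percentile, which means 55% of values fall below this point.

Using the inverse CDF (quantile function):
x = F⁻¹(0.55) = 24.7000

Verification: P(X ≤ 24.7000) = 0.55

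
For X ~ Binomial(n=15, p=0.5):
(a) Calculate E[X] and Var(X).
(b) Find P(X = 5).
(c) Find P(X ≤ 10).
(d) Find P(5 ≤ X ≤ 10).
(a) E[X] = 7.5000, Var(X) = 3.7500
(b) P(X = 5) = 0.091644
(c) P(X ≤ 10) = 0.940765
(d) P(5 ≤ X ≤ 10) = 0.881531

We have X ~ Binomial(n=15, p=0.5).

(a) Moments:
E[X] = 7.5000
Var(X) = 3.7500
σ = √Var(X) = 1.9365

(b) Point probability using PMF:
P(X = 5) = 0.091644

(c) Cumulative probability using CDF:
P(X ≤ 10) = F(10) = 0.940765

(d) Range probability:
P(5 ≤ X ≤ 10) = P(X ≤ 10) - P(X ≤ 4)
                   = F(10) - F(4)
                   = 0.940765 - 0.059235
                   = 0.881531

This means approximately 88.2% of outcomes fall in the interval [5, 10].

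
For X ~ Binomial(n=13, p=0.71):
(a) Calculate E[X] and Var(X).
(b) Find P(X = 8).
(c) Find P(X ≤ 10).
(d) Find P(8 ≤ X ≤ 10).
(a) E[X] = 9.2300, Var(X) = 2.6767
(b) P(X = 8) = 0.170465
(c) P(X ≤ 10) = 0.774873
(d) P(8 ≤ X ≤ 10) = 0.629385

We have X ~ Binomial(n=13, p=0.71).

(a) Moments:
E[X] = 9.2300
Var(X) = 2.6767
σ = √Var(X) = 1.6361

(b) Point probability using PMF:
P(X = 8) = 0.170465

(c) Cumulative probability using CDF:
P(X ≤ 10) = F(10) = 0.774873

(d) Range probability:
P(8 ≤ X ≤ 10) = P(X ≤ 10) - P(X ≤ 7)
                   = F(10) - F(7)
                   = 0.774873 - 0.145488
                   = 0.629385

This means approximately 62.9% of outcomes fall in the interval [8, 10].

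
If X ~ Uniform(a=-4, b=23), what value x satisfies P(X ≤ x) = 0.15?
0.0500

We have X ~ Uniform(a=-4, b=23).

We want to find x such that P(X ≤ x) = 0.15.

This is the 15th percentile, which means 15% of values fall below this point.

Using the inverse CDF (quantile function):
x = F⁻¹(0.15) = 0.0500

Verification: P(X ≤ 0.0500) = 0.15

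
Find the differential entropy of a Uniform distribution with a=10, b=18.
2.0794 nats

We have X ~ Uniform(a=10, b=18).

The differential entropy measures the uncertainty or information content of the distribution.

For a Uniform distribution with a=10, b=18:
h(X) = 2.0794 nats

(In bits, this would be 3.0000 bits.)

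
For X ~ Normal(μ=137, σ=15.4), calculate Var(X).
237.1600

We have X ~ Normal(μ=137, σ=15.4).

For a Normal distribution with μ=137, σ=15.4:
Var(X) = 237.1600

The variance measures the spread of the distribution around the mean.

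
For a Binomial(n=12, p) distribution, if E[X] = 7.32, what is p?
p = 0.61

For a Binomial(n, p) distribution:
E[X] = n × p

Given n = 12 and E[X] = 7.32:
7.32 = 12 × p
p = 7.32 / 12 = 0.61

Verification: Binomial(12, 0.61) has E[X] = 7.32 ✓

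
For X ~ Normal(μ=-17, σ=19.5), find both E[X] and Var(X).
E[X] = -17.0000, Var(X) = 380.2500

We have X ~ Normal(μ=-17, σ=19.5).

For a Normal distribution with μ=-17, σ=19.5:

Expected value:
E[X] = -17.0000

Variance:
Var(X) = 380.2500

Standard deviation:
σ = √Var(X) = 19.5000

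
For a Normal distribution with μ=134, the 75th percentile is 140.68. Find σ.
σ = 9.9038

For X ~ Normal(μ, σ), the p-th percentile satisfies x = μ + z_p × σ,
where z_p = Φ⁻¹(p) is the standard normal quantile.

Step 1: z_{0.75} = Φ⁻¹(0.75) = 0.6745

Step 2: Solve for σ:
140.68 = 134 + 0.6745 × σ
σ = (140.68 - 134) / 0.6745
σ = 6.68 / 0.6745
σ = 9.9038

Verification: μ + z × σ = 134 + 0.6745 × 9.9038 = 140.68 ✓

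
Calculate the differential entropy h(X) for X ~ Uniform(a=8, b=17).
2.1972 nats

We have X ~ Uniform(a=8, b=17).

The differential entropy measures the uncertainty or information content of the distribution.

For a Uniform distribution with a=8, b=17:
h(X) = 2.1972 nats

(In bits, this would be 3.1699 bits.)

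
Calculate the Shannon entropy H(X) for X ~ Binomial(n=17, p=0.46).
2.1387 nats

We have X ~ Binomial(n=17, p=0.46).

The Shannon entropy measures the uncertainty or information content of the distribution.

For a Binomial distribution with n=17, p=0.46:
H(X) = 2.1387 nats

(In bits, this would be 3.0855 bits.)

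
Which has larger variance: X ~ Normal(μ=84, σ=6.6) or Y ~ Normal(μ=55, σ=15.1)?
Y has larger variance (228.0100 > 43.5600)

Compute the variance for each distribution:

X ~ Normal(μ=84, σ=6.6):
Var(X) = 43.5600

Y ~ Normal(μ=55, σ=15.1):
Var(Y) = 228.0100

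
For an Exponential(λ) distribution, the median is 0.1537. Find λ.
λ = 4.5097

For X ~ Exponential(λ), the CDF is F(x) = 1 - e^(-λx).
The median m satisfies F(m) = 0.5:
1 - e^(-λm) = 0.5
e^(-λm) = 0.5
λm = ln(2)
m = ln(2) / λ

Given m = 0.1537:
λ = ln(2) / 0.1537 = 0.693147 / 0.1537 = 4.5097

Verification: ln(2) / 4.5097 = 0.1537 ✓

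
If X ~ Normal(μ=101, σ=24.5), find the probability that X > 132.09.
0.102224

We have X ~ Normal(μ=101, σ=24.5).

P(X > 132.09) = 1 - P(X ≤ 132.09)
                = 1 - F(132.09)
                = 1 - 0.897776
                = 0.102224

So there's approximately a 10.2% chance that X exceeds 132.09.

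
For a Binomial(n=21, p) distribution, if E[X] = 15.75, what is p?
p = 0.75

For a Binomial(n, p) distribution:
E[X] = n × p

Given n = 21 and E[X] = 15.75:
15.75 = 21 × p
p = 15.75 / 21 = 0.75

Verification: Binomial(21, 0.75) has E[X] = 15.75 ✓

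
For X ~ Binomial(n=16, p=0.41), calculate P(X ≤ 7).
0.687163

We have X ~ Binomial(n=16, p=0.41).

The CDF gives us P(X ≤ k).

Using the CDF:
P(X ≤ 7) = 0.687163

This means there's approximately a 68.7% chance that X is at most 7.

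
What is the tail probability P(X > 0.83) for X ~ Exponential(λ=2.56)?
0.119457

We have X ~ Exponential(λ=2.56).

P(X > 0.83) = 1 - P(X ≤ 0.83)
                = 1 - F(0.83)
                = 1 - 0.880543
                = 0.119457

So there's approximately a 11.9% chance that X exceeds 0.83.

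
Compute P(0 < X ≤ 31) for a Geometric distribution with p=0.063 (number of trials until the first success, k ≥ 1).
0.866977

We have X ~ Geometric(p=0.063) (number of trials until the first success, k ≥ 1).

To find P(0 < X ≤ 31), we use:
P(0 < X ≤ 31) = P(X ≤ 31) - P(X ≤ 0)
                 = F(31) - F(0)
                 = 0.866977 - 0.000000
                 = 0.866977

So there's approximately a 86.7% chance that X falls in this range.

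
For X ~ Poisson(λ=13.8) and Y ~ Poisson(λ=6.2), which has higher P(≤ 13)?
Y has higher probability (P(Y ≤ 13) = 0.9952 > P(X ≤ 13) = 0.4858)

Compute P(≤ 13) for each distribution:

X ~ Poisson(λ=13.8):
P(X ≤ 13) = 0.4858

Y ~ Poisson(λ=6.2):
P(Y ≤ 13) = 0.9952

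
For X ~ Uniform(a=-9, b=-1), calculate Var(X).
5.3333

We have X ~ Uniform(a=-9, b=-1).

For a Uniform distribution with a=-9, b=-1:
Var(X) = 5.3333

The variance measures the spread of the distribution around the mean.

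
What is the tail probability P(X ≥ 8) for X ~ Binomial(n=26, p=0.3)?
0.539510

We have X ~ Binomial(n=26, p=0.3).

For discrete distributions, P(X ≥ 8) = 1 - P(X ≤ 7).

P(X ≤ 7) = 0.460490
P(X ≥ 8) = 1 - 0.460490 = 0.539510

So there's approximately a 54.0% chance that X is at least 8.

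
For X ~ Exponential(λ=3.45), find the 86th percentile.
0.5699

We have X ~ Exponential(λ=3.45).

We want to find x such that P(X ≤ x) = 0.86.

This is the 86th percentile, which means 86% of values fall below this point.

Using the inverse CDF (quantile function):
x = F⁻¹(0.86) = 0.5699

Verification: P(X ≤ 0.5699) = 0.86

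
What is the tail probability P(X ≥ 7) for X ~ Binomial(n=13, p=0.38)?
0.185310

We have X ~ Binomial(n=13, p=0.38).

For discrete distributions, P(X ≥ 7) = 1 - P(X ≤ 6).

P(X ≤ 6) = 0.814690
P(X ≥ 7) = 1 - 0.814690 = 0.185310

So there's approximately a 18.5% chance that X is at least 7.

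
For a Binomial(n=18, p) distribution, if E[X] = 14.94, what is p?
p = 0.83

For a Binomial(n, p) distribution:
E[X] = n × p

Given n = 18 and E[X] = 14.94:
14.94 = 18 × p
p = 14.94 / 18 = 0.83

Verification: Binomial(18, 0.83) has E[X] = 14.94 ✓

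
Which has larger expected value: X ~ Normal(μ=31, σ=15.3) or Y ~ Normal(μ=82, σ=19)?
Y has larger mean (82.0000 > 31.0000)

Compute the expected value for each distribution:

X ~ Normal(μ=31, σ=15.3):
E[X] = 31.0000

Y ~ Normal(μ=82, σ=19):
E[Y] = 82.0000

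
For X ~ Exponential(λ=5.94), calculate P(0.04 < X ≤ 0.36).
0.670675

We have X ~ Exponential(λ=5.94).

To find P(0.04 < X ≤ 0.36), we use:
P(0.04 < X ≤ 0.36) = P(X ≤ 0.36) - P(X ≤ 0.04)
                 = F(0.36) - F(0.04)
                 = 0.882157 - 0.211482
                 = 0.670675

So there's approximately a 67.1% chance that X falls in this range.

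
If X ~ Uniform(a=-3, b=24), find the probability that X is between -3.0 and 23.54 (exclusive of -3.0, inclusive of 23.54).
0.982963

We have X ~ Uniform(a=-3, b=24).

To find P(-3.0 < X ≤ 23.54), we use:
P(-3.0 < X ≤ 23.54) = P(X ≤ 23.54) - P(X ≤ -3.0)
                 = F(23.54) - F(-3.0)
                 = 0.982963 - 0.000000
                 = 0.982963

So there's approximately a 98.3% chance that X falls in this range.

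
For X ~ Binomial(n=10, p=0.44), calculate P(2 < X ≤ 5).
0.648172

We have X ~ Binomial(n=10, p=0.44).

To find P(2 < X ≤ 5), we use:
P(2 < X ≤ 5) = P(X ≤ 5) - P(X ≤ 2)
                 = F(5) - F(2)
                 = 0.759297 - 0.111124
                 = 0.648172

So there's approximately a 64.8% chance that X falls in this range.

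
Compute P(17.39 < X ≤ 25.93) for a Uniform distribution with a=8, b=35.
0.316296

We have X ~ Uniform(a=8, b=35).

To find P(17.39 < X ≤ 25.93), we use:
P(17.39 < X ≤ 25.93) = P(X ≤ 25.93) - P(X ≤ 17.39)
                 = F(25.93) - F(17.39)
                 = 0.664074 - 0.347778
                 = 0.316296

So there's approximately a 31.6% chance that X falls in this range.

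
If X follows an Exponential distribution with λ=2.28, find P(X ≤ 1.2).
0.935171

We have X ~ Exponential(λ=2.28).

The CDF gives us P(X ≤ k).

Using the CDF:
P(X ≤ 1.2) = 0.935171

This means there's approximately a 93.5% chance that X is at most 1.2.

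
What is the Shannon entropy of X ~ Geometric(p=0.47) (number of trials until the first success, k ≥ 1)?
1.4709 nats

We have X ~ Geometric(p=0.47) (number of trials until the first success, k ≥ 1).

The Shannon entropy measures the uncertainty or information content of the distribution.

For a Geometric distribution with p=0.47 (number of trials until the first success, k ≥ 1):
H(X) = 1.4709 nats

(In bits, this would be 2.1221 bits.)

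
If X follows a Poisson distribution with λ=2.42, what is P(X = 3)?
0.210040

We have X ~ Poisson(λ=2.42).

For a Poisson distribution, the PMF gives us the probability of each outcome.

Using the PMF formula:
P(X = 3) = 0.210040

Rounded to 4 decimal places: 0.2100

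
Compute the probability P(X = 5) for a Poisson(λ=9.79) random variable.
0.041975

We have X ~ Poisson(λ=9.79).

For a Poisson distribution, the PMF gives us the probability of each outcome.

Using the PMF formula:
P(X = 5) = 0.041975

Rounded to 4 decimal places: 0.0420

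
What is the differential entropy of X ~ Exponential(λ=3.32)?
-0.2000 nats

We have X ~ Exponential(λ=3.32).

The differential entropy measures the uncertainty or information content of the distribution.

For an Exponential distribution with λ=3.32:
h(X) = -0.2000 nats

(In bits, this would be -0.2885 bits.)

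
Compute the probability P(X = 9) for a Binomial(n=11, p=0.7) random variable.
0.199750

We have X ~ Binomial(n=11, p=0.7).

For a Binomial distribution, the PMF gives us the probability of each outcome.

Using the PMF formula:
P(X = 9) = 0.199750

Rounded to 4 decimal places: 0.1998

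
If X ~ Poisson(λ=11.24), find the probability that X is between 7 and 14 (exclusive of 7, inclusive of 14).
0.707661

We have X ~ Poisson(λ=11.24).

To find P(7 < X ≤ 14), we use:
P(7 < X ≤ 14) = P(X ≤ 14) - P(X ≤ 7)
                 = F(14) - F(7)
                 = 0.836019 - 0.128358
                 = 0.707661

So there's approximately a 70.8% chance that X falls in this range.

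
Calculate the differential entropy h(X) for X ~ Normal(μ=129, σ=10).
3.7215 nats

We have X ~ Normal(μ=129, σ=10).

The differential entropy measures the uncertainty or information content of the distribution.

For a Normal distribution with μ=129, σ=10:
h(X) = 3.7215 nats

(In bits, this would be 5.3690 bits.)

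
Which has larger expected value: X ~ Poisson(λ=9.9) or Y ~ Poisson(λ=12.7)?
Y has larger mean (12.7000 > 9.9000)

Compute the expected value for each distribution:

X ~ Poisson(λ=9.9):
E[X] = 9.9000

Y ~ Poisson(λ=12.7):
E[Y] = 12.7000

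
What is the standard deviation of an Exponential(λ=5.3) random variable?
0.1887

We have X ~ Exponential(λ=5.3).

For an Exponential distribution with λ=5.3:
σ = √Var(X) = 0.1887

The standard deviation is the square root of the variance.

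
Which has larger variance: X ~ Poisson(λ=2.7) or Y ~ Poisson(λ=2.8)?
Y has larger variance (2.8000 > 2.7000)

Compute the variance for each distribution:

X ~ Poisson(λ=2.7):
Var(X) = 2.7000

Y ~ Poisson(λ=2.8):
Var(Y) = 2.8000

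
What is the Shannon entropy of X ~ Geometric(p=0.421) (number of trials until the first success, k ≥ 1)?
1.6167 nats

We have X ~ Geometric(p=0.421) (number of trials until the first success, k ≥ 1).

The Shannon entropy measures the uncertainty or information content of the distribution.

For a Geometric distribution with p=0.421 (number of trials until the first success, k ≥ 1):
H(X) = 1.6167 nats

(In bits, this would be 2.3323 bits.)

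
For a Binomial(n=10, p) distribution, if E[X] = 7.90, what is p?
p = 0.79

For a Binomial(n, p) distribution:
E[X] = n × p

Given n = 10 and E[X] = 7.90:
7.90 = 10 × p
p = 7.90 / 10 = 0.79

Verification: Binomial(10, 0.79) has E[X] = 7.90 ✓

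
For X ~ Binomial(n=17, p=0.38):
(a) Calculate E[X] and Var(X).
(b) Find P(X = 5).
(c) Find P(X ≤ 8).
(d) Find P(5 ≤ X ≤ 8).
(a) E[X] = 6.4600, Var(X) = 4.0052
(b) P(X = 5) = 0.158186
(c) P(X ≤ 8) = 0.845946
(d) P(5 ≤ X ≤ 8) = 0.681929

We have X ~ Binomial(n=17, p=0.38).

(a) Moments:
E[X] = 6.4600
Var(X) = 4.0052
σ = √Var(X) = 2.0013

(b) Point probability using PMF:
P(X = 5) = 0.158186

(c) Cumulative probability using CDF:
P(X ≤ 8) = F(8) = 0.845946

(d) Range probability:
P(5 ≤ X ≤ 8) = P(X ≤ 8) - P(X ≤ 4)
                   = F(8) - F(4)
                   = 0.845946 - 0.164017
                   = 0.681929

This means approximately 68.2% of outcomes fall in the interval [5, 8].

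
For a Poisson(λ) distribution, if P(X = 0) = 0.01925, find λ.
λ = 3.9502

For a Poisson(λ) distribution, the PMF at 0 is:
P(X = 0) = λ^0 e^(-λ) / 0! = e^(-λ)

Given P(X = 0) = 0.01925:
e^(-λ) = 0.01925
-λ = ln(0.01925)
λ = -ln(0.01925) = 3.9502

Verification: e^(-3.9502) = 0.01925 ✓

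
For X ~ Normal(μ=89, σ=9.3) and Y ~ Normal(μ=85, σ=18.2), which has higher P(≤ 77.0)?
Y has higher probability (P(Y ≤ 77.0) = 0.3301 > P(X ≤ 77.0) = 0.0985)

Compute P(≤ 77.0) for each distribution:

X ~ Normal(μ=89, σ=9.3):
P(X ≤ 77.0) = 0.0985

Y ~ Normal(μ=85, σ=18.2):
P(Y ≤ 77.0) = 0.3301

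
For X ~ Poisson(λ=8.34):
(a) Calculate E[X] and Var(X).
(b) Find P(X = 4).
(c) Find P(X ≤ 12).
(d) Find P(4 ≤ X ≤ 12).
(a) E[X] = 8.3400, Var(X) = 8.3400
(b) P(X = 4) = 0.048132
(c) P(X ≤ 12) = 0.918432
(d) P(4 ≤ X ≤ 12) = 0.884813

We have X ~ Poisson(λ=8.34).

(a) Moments:
E[X] = 8.3400
Var(X) = 8.3400
σ = √Var(X) = 2.8879

(b) Point probability using PMF:
P(X = 4) = 0.048132

(c) Cumulative probability using CDF:
P(X ≤ 12) = F(12) = 0.918432

(d) Range probability:
P(4 ≤ X ≤ 12) = P(X ≤ 12) - P(X ≤ 3)
                   = F(12) - F(3)
                   = 0.918432 - 0.033619
                   = 0.884813

This means approximately 88.5% of outcomes fall in the interval [4, 12].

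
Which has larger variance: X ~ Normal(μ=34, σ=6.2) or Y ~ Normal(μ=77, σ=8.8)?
Y has larger variance (77.4400 > 38.4400)

Compute the variance for each distribution:

X ~ Normal(μ=34, σ=6.2):
Var(X) = 38.4400

Y ~ Normal(μ=77, σ=8.8):
Var(Y) = 77.4400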